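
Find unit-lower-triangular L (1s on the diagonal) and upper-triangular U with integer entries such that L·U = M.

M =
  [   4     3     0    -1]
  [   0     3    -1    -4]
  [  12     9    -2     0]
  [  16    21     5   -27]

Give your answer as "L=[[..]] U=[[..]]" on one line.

  r1 -= 0·r0 → [0,3,-1,-4]
  r2 -= 3·r0 → [0,0,-2,3]
  r3 -= 4·r0 → [0,9,5,-23]
  r2 -= 0·r1 → [0,0,-2,3]
  r3 -= 3·r1 → [0,0,8,-11]
  r3 -= -4·r2 → [0,0,0,1]

L=[[1,0,0,0],[0,1,0,0],[3,0,1,0],[4,3,-4,1]] U=[[4,3,0,-1],[0,3,-1,-4],[0,0,-2,3],[0,0,0,1]]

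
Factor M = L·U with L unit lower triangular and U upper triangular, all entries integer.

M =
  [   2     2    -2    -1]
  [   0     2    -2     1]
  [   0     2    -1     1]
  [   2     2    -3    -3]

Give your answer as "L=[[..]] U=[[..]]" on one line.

  r1 -= 0·r0 → [0,2,-2,1]
  r2 -= 0·r0 → [0,2,-1,1]
  r3 -= 1·r0 → [0,0,-1,-2]
  r2 -= 1·r1 → [0,0,1,0]
  r3 -= 0·r1 → [0,0,-1,-2]
  r3 -= -1·r2 → [0,0,0,-2]

L=[[1,0,0,0],[0,1,0,0],[0,1,1,0],[1,0,-1,1]] U=[[2,2,-2,-1],[0,2,-2,1],[0,0,1,0],[0,0,0,-2]]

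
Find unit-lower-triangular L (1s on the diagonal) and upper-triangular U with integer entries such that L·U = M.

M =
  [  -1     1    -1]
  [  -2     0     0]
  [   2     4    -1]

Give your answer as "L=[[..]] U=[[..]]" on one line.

L=[[1,0,0],[2,1,0],[-2,-3,1]] U=[[-1,1,-1],[0,-2,2],[0,0,3]]

  r1 -= 2·r0 → [0,-2,2]
  r2 -= -2·r0 → [0,6,-3]
  r2 -= -3·r1 → [0,0,3]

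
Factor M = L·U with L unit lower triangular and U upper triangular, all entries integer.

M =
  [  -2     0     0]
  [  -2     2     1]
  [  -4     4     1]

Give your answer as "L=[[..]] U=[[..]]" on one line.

  row1 -= 1·row0 → [0,2,1]
  row2 -= 2·row0 → [0,4,1]
  row2 -= 2·row1 → [0,0,-1]

L=[[1,0,0],[1,1,0],[2,2,1]] U=[[-2,0,0],[0,2,1],[0,0,-1]]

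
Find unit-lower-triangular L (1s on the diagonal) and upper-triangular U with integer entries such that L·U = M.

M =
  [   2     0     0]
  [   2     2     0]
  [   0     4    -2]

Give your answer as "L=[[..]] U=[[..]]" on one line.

  row1 -= 1·row0 → [0,2,0]
  row2 -= 0·row0 → [0,4,-2]
  row2 -= 2·row1 → [0,0,-2]

L=[[1,0,0],[1,1,0],[0,2,1]] U=[[2,0,0],[0,2,0],[0,0,-2]]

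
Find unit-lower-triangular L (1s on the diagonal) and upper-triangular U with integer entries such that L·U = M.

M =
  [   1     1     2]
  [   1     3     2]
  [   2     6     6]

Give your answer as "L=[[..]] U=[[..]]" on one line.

L=[[1,0,0],[1,1,0],[2,2,1]] U=[[1,1,2],[0,2,0],[0,0,2]]

  R1 -= 1·R0 → [0,2,0]
  R2 -= 2·R0 → [0,4,2]
  R2 -= 2·R1 → [0,0,2]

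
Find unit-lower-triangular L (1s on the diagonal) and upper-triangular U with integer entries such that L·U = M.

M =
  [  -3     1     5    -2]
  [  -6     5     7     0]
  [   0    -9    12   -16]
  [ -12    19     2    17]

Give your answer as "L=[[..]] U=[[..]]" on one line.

  R1 -= 2·R0 → [0,3,-3,4]
  R2 -= 0·R0 → [0,-9,12,-16]
  R3 -= 4·R0 → [0,15,-18,25]
  R2 -= -3·R1 → [0,0,3,-4]
  R3 -= 5·R1 → [0,0,-3,5]
  R3 -= -1·R2 → [0,0,0,1]

L=[[1,0,0,0],[2,1,0,0],[0,-3,1,0],[4,5,-1,1]] U=[[-3,1,5,-2],[0,3,-3,4],[0,0,3,-4],[0,0,0,1]]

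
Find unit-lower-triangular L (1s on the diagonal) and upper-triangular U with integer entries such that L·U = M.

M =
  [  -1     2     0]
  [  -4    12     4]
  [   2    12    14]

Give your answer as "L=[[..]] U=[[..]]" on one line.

  R1 -= 4·R0 → [0,4,4]
  R2 -= -2·R0 → [0,16,14]
  R2 -= 4·R1 → [0,0,-2]

L=[[1,0,0],[4,1,0],[-2,4,1]] U=[[-1,2,0],[0,4,4],[0,0,-2]]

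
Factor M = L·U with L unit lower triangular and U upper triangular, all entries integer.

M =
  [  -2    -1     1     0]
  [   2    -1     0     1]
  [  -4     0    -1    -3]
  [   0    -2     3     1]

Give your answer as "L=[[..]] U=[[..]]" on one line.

L=[[1,0,0,0],[-1,1,0,0],[2,-1,1,0],[0,1,-1,1]] U=[[-2,-1,1,0],[0,-2,1,1],[0,0,-2,-2],[0,0,0,-2]]

  row1 -= -1·row0 → [0,-2,1,1]
  row2 -= 2·row0 → [0,2,-3,-3]
  row3 -= 0·row0 → [0,-2,3,1]
  row2 -= -1·row1 → [0,0,-2,-2]
  row3 -= 1·row1 → [0,0,2,0]
  row3 -= -1·row2 → [0,0,0,-2]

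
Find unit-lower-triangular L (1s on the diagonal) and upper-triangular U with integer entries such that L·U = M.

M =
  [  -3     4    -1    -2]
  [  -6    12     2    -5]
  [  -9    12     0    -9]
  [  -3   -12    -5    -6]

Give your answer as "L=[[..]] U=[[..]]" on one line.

  row1 -= 2·row0 → [0,4,4,-1]
  row2 -= 3·row0 → [0,0,3,-3]
  row3 -= 1·row0 → [0,-16,-4,-4]
  row2 -= 0·row1 → [0,0,3,-3]
  row3 -= -4·row1 → [0,0,12,-8]
  row3 -= 4·row2 → [0,0,0,4]

L=[[1,0,0,0],[2,1,0,0],[3,0,1,0],[1,-4,4,1]] U=[[-3,4,-1,-2],[0,4,4,-1],[0,0,3,-3],[0,0,0,4]]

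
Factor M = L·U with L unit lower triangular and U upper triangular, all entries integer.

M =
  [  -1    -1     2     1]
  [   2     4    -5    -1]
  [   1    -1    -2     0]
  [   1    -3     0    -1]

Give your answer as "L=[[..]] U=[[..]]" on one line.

L=[[1,0,0,0],[-2,1,0,0],[-1,-1,1,0],[-1,-2,0,1]] U=[[-1,-1,2,1],[0,2,-1,1],[0,0,-1,2],[0,0,0,2]]

  r1 -= -2·r0 → [0,2,-1,1]
  r2 -= -1·r0 → [0,-2,0,1]
  r3 -= -1·r0 → [0,-4,2,0]
  r2 -= -1·r1 → [0,0,-1,2]
  r3 -= -2·r1 → [0,0,0,2]
  r3 -= 0·r2 → [0,0,0,2]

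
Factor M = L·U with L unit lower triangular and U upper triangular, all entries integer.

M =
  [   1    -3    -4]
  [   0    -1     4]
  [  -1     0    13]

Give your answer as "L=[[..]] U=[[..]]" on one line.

  R1 -= 0·R0 → [0,-1,4]
  R2 -= -1·R0 → [0,-3,9]
  R2 -= 3·R1 → [0,0,-3]

L=[[1,0,0],[0,1,0],[-1,3,1]] U=[[1,-3,-4],[0,-1,4],[0,0,-3]]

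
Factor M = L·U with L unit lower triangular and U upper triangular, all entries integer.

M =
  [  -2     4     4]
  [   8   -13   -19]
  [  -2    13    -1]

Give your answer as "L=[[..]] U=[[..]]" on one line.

L=[[1,0,0],[-4,1,0],[1,3,1]] U=[[-2,4,4],[0,3,-3],[0,0,4]]

  row1 -= -4·row0 → [0,3,-3]
  row2 -= 1·row0 → [0,9,-5]
  row2 -= 3·row1 → [0,0,4]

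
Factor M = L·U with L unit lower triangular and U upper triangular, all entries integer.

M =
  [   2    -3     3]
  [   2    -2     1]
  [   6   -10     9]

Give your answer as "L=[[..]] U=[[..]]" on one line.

L=[[1,0,0],[1,1,0],[3,-1,1]] U=[[2,-3,3],[0,1,-2],[0,0,-2]]

  row1 -= 1·row0 → [0,1,-2]
  row2 -= 3·row0 → [0,-1,0]
  row2 -= -1·row1 → [0,0,-2]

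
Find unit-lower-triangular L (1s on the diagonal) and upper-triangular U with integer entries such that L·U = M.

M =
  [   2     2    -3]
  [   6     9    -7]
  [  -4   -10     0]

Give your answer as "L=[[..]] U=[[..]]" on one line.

L=[[1,0,0],[3,1,0],[-2,-2,1]] U=[[2,2,-3],[0,3,2],[0,0,-2]]

  row1 -= 3·row0 → [0,3,2]
  row2 -= -2·row0 → [0,-6,-6]
  row2 -= -2·row1 → [0,0,-2]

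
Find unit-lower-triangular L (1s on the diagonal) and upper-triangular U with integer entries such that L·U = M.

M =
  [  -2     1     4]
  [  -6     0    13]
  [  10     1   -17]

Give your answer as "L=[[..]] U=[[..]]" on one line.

L=[[1,0,0],[3,1,0],[-5,-2,1]] U=[[-2,1,4],[0,-3,1],[0,0,5]]

  R1 -= 3·R0 → [0,-3,1]
  R2 -= -5·R0 → [0,6,3]
  R2 -= -2·R1 → [0,0,5]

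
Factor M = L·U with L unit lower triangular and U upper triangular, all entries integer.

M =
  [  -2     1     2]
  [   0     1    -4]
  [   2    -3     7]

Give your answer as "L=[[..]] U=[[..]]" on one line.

  r1 -= 0·r0 → [0,1,-4]
  r2 -= -1·r0 → [0,-2,9]
  r2 -= -2·r1 → [0,0,1]

L=[[1,0,0],[0,1,0],[-1,-2,1]] U=[[-2,1,2],[0,1,-4],[0,0,1]]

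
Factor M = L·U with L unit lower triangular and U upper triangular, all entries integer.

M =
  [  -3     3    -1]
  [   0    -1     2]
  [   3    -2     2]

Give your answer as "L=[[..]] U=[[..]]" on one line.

L=[[1,0,0],[0,1,0],[-1,-1,1]] U=[[-3,3,-1],[0,-1,2],[0,0,3]]

  r1 -= 0·r0 → [0,-1,2]
  r2 -= -1·r0 → [0,1,1]
  r2 -= -1·r1 → [0,0,3]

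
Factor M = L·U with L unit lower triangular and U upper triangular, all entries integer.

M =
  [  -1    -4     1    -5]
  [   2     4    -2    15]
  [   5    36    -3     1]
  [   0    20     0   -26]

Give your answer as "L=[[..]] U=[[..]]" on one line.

L=[[1,0,0,0],[-2,1,0,0],[-5,-4,1,0],[0,-5,0,1]] U=[[-1,-4,1,-5],[0,-4,0,5],[0,0,2,-4],[0,0,0,-1]]

  R1 -= -2·R0 → [0,-4,0,5]
  R2 -= -5·R0 → [0,16,2,-24]
  R3 -= 0·R0 → [0,20,0,-26]
  R2 -= -4·R1 → [0,0,2,-4]
  R3 -= -5·R1 → [0,0,0,-1]
  R3 -= 0·R2 → [0,0,0,-1]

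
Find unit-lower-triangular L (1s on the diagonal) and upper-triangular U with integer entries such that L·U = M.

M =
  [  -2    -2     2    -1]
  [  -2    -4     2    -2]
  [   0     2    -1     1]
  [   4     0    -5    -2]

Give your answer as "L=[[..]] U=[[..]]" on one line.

  r1 -= 1·r0 → [0,-2,0,-1]
  r2 -= 0·r0 → [0,2,-1,1]
  r3 -= -2·r0 → [0,-4,-1,-4]
  r2 -= -1·r1 → [0,0,-1,0]
  r3 -= 2·r1 → [0,0,-1,-2]
  r3 -= 1·r2 → [0,0,0,-2]

L=[[1,0,0,0],[1,1,0,0],[0,-1,1,0],[-2,2,1,1]] U=[[-2,-2,2,-1],[0,-2,0,-1],[0,0,-1,0],[0,0,0,-2]]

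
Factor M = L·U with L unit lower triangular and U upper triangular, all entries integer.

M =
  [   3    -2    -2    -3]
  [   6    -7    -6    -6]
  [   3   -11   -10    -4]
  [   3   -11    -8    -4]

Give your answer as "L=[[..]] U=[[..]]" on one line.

  row1 -= 2·row0 → [0,-3,-2,0]
  row2 -= 1·row0 → [0,-9,-8,-1]
  row3 -= 1·row0 → [0,-9,-6,-1]
  row2 -= 3·row1 → [0,0,-2,-1]
  row3 -= 3·row1 → [0,0,0,-1]
  row3 -= 0·row2 → [0,0,0,-1]

L=[[1,0,0,0],[2,1,0,0],[1,3,1,0],[1,3,0,1]] U=[[3,-2,-2,-3],[0,-3,-2,0],[0,0,-2,-1],[0,0,0,-1]]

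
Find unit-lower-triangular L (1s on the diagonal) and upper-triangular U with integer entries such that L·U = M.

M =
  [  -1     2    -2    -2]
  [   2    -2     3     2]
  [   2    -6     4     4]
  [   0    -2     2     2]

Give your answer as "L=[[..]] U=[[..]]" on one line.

L=[[1,0,0,0],[-2,1,0,0],[-2,-1,1,0],[0,-1,-1,1]] U=[[-1,2,-2,-2],[0,2,-1,-2],[0,0,-1,-2],[0,0,0,-2]]

  row1 -= -2·row0 → [0,2,-1,-2]
  row2 -= -2·row0 → [0,-2,0,0]
  row3 -= 0·row0 → [0,-2,2,2]
  row2 -= -1·row1 → [0,0,-1,-2]
  row3 -= -1·row1 → [0,0,1,0]
  row3 -= -1·row2 → [0,0,0,-2]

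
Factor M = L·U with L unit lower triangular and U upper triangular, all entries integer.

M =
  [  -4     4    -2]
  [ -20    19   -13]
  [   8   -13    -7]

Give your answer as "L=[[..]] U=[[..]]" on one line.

  row1 -= 5·row0 → [0,-1,-3]
  row2 -= -2·row0 → [0,-5,-11]
  row2 -= 5·row1 → [0,0,4]

L=[[1,0,0],[5,1,0],[-2,5,1]] U=[[-4,4,-2],[0,-1,-3],[0,0,4]]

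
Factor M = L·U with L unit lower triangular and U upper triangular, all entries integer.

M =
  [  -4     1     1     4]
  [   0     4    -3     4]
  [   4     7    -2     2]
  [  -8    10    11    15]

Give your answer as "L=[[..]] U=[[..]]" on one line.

  r1 -= 0·r0 → [0,4,-3,4]
  r2 -= -1·r0 → [0,8,-1,6]
  r3 -= 2·r0 → [0,8,9,7]
  r2 -= 2·r1 → [0,0,5,-2]
  r3 -= 2·r1 → [0,0,15,-1]
  r3 -= 3·r2 → [0,0,0,5]

L=[[1,0,0,0],[0,1,0,0],[-1,2,1,0],[2,2,3,1]] U=[[-4,1,1,4],[0,4,-3,4],[0,0,5,-2],[0,0,0,5]]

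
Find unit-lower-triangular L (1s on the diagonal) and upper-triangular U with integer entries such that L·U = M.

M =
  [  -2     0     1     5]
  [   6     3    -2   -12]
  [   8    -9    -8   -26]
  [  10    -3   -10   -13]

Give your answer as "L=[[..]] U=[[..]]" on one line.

  row1 -= -3·row0 → [0,3,1,3]
  row2 -= -4·row0 → [0,-9,-4,-6]
  row3 -= -5·row0 → [0,-3,-5,12]
  row2 -= -3·row1 → [0,0,-1,3]
  row3 -= -1·row1 → [0,0,-4,15]
  row3 -= 4·row2 → [0,0,0,3]

L=[[1,0,0,0],[-3,1,0,0],[-4,-3,1,0],[-5,-1,4,1]] U=[[-2,0,1,5],[0,3,1,3],[0,0,-1,3],[0,0,0,3]]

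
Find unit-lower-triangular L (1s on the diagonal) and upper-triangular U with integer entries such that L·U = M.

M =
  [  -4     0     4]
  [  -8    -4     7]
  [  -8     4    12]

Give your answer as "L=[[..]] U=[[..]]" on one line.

  R1 -= 2·R0 → [0,-4,-1]
  R2 -= 2·R0 → [0,4,4]
  R2 -= -1·R1 → [0,0,3]

L=[[1,0,0],[2,1,0],[2,-1,1]] U=[[-4,0,4],[0,-4,-1],[0,0,3]]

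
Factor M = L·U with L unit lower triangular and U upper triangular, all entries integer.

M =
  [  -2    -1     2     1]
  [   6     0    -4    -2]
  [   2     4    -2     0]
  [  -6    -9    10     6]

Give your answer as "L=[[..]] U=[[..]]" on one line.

  R1 -= -3·R0 → [0,-3,2,1]
  R2 -= -1·R0 → [0,3,0,1]
  R3 -= 3·R0 → [0,-6,4,3]
  R2 -= -1·R1 → [0,0,2,2]
  R3 -= 2·R1 → [0,0,0,1]
  R3 -= 0·R2 → [0,0,0,1]

L=[[1,0,0,0],[-3,1,0,0],[-1,-1,1,0],[3,2,0,1]] U=[[-2,-1,2,1],[0,-3,2,1],[0,0,2,2],[0,0,0,1]]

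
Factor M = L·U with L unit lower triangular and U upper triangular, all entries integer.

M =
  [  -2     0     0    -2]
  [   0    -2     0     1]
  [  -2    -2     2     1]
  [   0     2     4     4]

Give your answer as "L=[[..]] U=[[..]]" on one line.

L=[[1,0,0,0],[0,1,0,0],[1,1,1,0],[0,-1,2,1]] U=[[-2,0,0,-2],[0,-2,0,1],[0,0,2,2],[0,0,0,1]]

  row1 -= 0·row0 → [0,-2,0,1]
  row2 -= 1·row0 → [0,-2,2,3]
  row3 -= 0·row0 → [0,2,4,4]
  row2 -= 1·row1 → [0,0,2,2]
  row3 -= -1·row1 → [0,0,4,5]
  row3 -= 2·row2 → [0,0,0,1]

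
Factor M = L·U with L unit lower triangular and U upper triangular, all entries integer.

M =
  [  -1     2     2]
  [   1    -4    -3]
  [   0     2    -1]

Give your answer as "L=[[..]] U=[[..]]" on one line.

L=[[1,0,0],[-1,1,0],[0,-1,1]] U=[[-1,2,2],[0,-2,-1],[0,0,-2]]

  R1 -= -1·R0 → [0,-2,-1]
  R2 -= 0·R0 → [0,2,-1]
  R2 -= -1·R1 → [0,0,-2]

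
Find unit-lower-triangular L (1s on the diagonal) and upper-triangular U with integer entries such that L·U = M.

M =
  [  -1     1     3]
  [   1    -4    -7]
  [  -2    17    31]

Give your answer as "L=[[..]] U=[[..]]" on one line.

L=[[1,0,0],[-1,1,0],[2,-5,1]] U=[[-1,1,3],[0,-3,-4],[0,0,5]]

  R1 -= -1·R0 → [0,-3,-4]
  R2 -= 2·R0 → [0,15,25]
  R2 -= -5·R1 → [0,0,5]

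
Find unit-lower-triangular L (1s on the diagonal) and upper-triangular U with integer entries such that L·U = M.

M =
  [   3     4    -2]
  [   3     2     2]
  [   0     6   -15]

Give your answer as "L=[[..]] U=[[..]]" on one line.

  R1 -= 1·R0 → [0,-2,4]
  R2 -= 0·R0 → [0,6,-15]
  R2 -= -3·R1 → [0,0,-3]

L=[[1,0,0],[1,1,0],[0,-3,1]] U=[[3,4,-2],[0,-2,4],[0,0,-3]]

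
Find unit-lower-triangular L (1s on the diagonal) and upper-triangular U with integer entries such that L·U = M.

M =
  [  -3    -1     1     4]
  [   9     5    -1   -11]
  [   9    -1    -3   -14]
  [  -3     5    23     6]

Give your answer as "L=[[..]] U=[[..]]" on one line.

L=[[1,0,0,0],[-3,1,0,0],[-3,-2,1,0],[1,3,4,1]] U=[[-3,-1,1,4],[0,2,2,1],[0,0,4,0],[0,0,0,-1]]

  r1 -= -3·r0 → [0,2,2,1]
  r2 -= -3·r0 → [0,-4,0,-2]
  r3 -= 1·r0 → [0,6,22,2]
  r2 -= -2·r1 → [0,0,4,0]
  r3 -= 3·r1 → [0,0,16,-1]
  r3 -= 4·r2 → [0,0,0,-1]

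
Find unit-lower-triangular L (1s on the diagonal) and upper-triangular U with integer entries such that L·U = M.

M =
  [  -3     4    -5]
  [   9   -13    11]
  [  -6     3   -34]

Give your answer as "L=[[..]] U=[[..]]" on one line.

  r1 -= -3·r0 → [0,-1,-4]
  r2 -= 2·r0 → [0,-5,-24]
  r2 -= 5·r1 → [0,0,-4]

L=[[1,0,0],[-3,1,0],[2,5,1]] U=[[-3,4,-5],[0,-1,-4],[0,0,-4]]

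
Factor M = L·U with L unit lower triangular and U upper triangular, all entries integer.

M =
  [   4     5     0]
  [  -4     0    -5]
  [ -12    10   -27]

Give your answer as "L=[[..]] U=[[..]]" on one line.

L=[[1,0,0],[-1,1,0],[-3,5,1]] U=[[4,5,0],[0,5,-5],[0,0,-2]]

  r1 -= -1·r0 → [0,5,-5]
  r2 -= -3·r0 → [0,25,-27]
  r2 -= 5·r1 → [0,0,-2]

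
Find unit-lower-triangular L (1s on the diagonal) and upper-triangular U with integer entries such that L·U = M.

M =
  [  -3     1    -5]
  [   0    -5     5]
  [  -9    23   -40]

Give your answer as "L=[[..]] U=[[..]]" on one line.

  r1 -= 0·r0 → [0,-5,5]
  r2 -= 3·r0 → [0,20,-25]
  r2 -= -4·r1 → [0,0,-5]

L=[[1,0,0],[0,1,0],[3,-4,1]] U=[[-3,1,-5],[0,-5,5],[0,0,-5]]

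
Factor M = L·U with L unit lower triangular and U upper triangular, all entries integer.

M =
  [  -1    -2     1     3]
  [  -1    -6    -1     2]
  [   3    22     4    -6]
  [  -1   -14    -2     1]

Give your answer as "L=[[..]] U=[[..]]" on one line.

  R1 -= 1·R0 → [0,-4,-2,-1]
  R2 -= -3·R0 → [0,16,7,3]
  R3 -= 1·R0 → [0,-12,-3,-2]
  R2 -= -4·R1 → [0,0,-1,-1]
  R3 -= 3·R1 → [0,0,3,1]
  R3 -= -3·R2 → [0,0,0,-2]

L=[[1,0,0,0],[1,1,0,0],[-3,-4,1,0],[1,3,-3,1]] U=[[-1,-2,1,3],[0,-4,-2,-1],[0,0,-1,-1],[0,0,0,-2]]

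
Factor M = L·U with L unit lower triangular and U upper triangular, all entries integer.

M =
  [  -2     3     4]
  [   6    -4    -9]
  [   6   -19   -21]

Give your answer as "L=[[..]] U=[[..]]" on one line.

  r1 -= -3·r0 → [0,5,3]
  r2 -= -3·r0 → [0,-10,-9]
  r2 -= -2·r1 → [0,0,-3]

L=[[1,0,0],[-3,1,0],[-3,-2,1]] U=[[-2,3,4],[0,5,3],[0,0,-3]]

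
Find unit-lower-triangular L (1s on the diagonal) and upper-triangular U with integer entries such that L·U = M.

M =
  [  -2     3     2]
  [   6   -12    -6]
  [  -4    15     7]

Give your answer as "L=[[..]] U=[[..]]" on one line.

L=[[1,0,0],[-3,1,0],[2,-3,1]] U=[[-2,3,2],[0,-3,0],[0,0,3]]

  r1 -= -3·r0 → [0,-3,0]
  r2 -= 2·r0 → [0,9,3]
  r2 -= -3·r1 → [0,0,3]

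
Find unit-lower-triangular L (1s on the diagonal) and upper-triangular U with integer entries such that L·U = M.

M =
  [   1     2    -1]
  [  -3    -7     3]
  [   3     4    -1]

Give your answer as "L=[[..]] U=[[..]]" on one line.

  r1 -= -3·r0 → [0,-1,0]
  r2 -= 3·r0 → [0,-2,2]
  r2 -= 2·r1 → [0,0,2]

L=[[1,0,0],[-3,1,0],[3,2,1]] U=[[1,2,-1],[0,-1,0],[0,0,2]]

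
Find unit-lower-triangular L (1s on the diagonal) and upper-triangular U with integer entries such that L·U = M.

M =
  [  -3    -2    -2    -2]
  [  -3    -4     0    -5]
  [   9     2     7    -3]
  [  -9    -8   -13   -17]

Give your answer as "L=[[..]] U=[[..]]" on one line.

L=[[1,0,0,0],[1,1,0,0],[-3,2,1,0],[3,1,3,1]] U=[[-3,-2,-2,-2],[0,-2,2,-3],[0,0,-3,-3],[0,0,0,1]]

  row1 -= 1·row0 → [0,-2,2,-3]
  row2 -= -3·row0 → [0,-4,1,-9]
  row3 -= 3·row0 → [0,-2,-7,-11]
  row2 -= 2·row1 → [0,0,-3,-3]
  row3 -= 1·row1 → [0,0,-9,-8]
  row3 -= 3·row2 → [0,0,0,1]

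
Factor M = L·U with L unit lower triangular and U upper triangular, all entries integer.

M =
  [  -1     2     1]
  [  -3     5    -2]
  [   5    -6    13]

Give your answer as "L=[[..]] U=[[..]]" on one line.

L=[[1,0,0],[3,1,0],[-5,-4,1]] U=[[-1,2,1],[0,-1,-5],[0,0,-2]]

  R1 -= 3·R0 → [0,-1,-5]
  R2 -= -5·R0 → [0,4,18]
  R2 -= -4·R1 → [0,0,-2]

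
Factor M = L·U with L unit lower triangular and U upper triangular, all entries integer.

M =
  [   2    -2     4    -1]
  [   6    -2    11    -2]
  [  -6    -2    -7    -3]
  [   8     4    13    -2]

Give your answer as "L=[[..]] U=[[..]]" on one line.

  R1 -= 3·R0 → [0,4,-1,1]
  R2 -= -3·R0 → [0,-8,5,-6]
  R3 -= 4·R0 → [0,12,-3,2]
  R2 -= -2·R1 → [0,0,3,-4]
  R3 -= 3·R1 → [0,0,0,-1]
  R3 -= 0·R2 → [0,0,0,-1]

L=[[1,0,0,0],[3,1,0,0],[-3,-2,1,0],[4,3,0,1]] U=[[2,-2,4,-1],[0,4,-1,1],[0,0,3,-4],[0,0,0,-1]]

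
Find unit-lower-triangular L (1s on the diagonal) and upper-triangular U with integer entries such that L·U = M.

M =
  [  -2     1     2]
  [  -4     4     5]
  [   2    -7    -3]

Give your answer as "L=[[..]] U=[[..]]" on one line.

  row1 -= 2·row0 → [0,2,1]
  row2 -= -1·row0 → [0,-6,-1]
  row2 -= -3·row1 → [0,0,2]

L=[[1,0,0],[2,1,0],[-1,-3,1]] U=[[-2,1,2],[0,2,1],[0,0,2]]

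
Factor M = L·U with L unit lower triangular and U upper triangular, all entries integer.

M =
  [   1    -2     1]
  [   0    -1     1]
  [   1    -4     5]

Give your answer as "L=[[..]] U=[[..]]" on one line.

  R1 -= 0·R0 → [0,-1,1]
  R2 -= 1·R0 → [0,-2,4]
  R2 -= 2·R1 → [0,0,2]

L=[[1,0,0],[0,1,0],[1,2,1]] U=[[1,-2,1],[0,-1,1],[0,0,2]]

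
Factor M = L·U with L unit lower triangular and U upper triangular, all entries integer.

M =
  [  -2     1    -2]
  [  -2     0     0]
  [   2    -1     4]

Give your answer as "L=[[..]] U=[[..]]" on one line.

  R1 -= 1·R0 → [0,-1,2]
  R2 -= -1·R0 → [0,0,2]
  R2 -= 0·R1 → [0,0,2]

L=[[1,0,0],[1,1,0],[-1,0,1]] U=[[-2,1,-2],[0,-1,2],[0,0,2]]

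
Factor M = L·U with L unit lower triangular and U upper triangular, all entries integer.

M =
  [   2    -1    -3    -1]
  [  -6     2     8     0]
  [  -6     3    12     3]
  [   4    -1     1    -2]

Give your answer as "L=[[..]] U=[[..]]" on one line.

L=[[1,0,0,0],[-3,1,0,0],[-3,0,1,0],[2,-1,2,1]] U=[[2,-1,-3,-1],[0,-1,-1,-3],[0,0,3,0],[0,0,0,-3]]

  r1 -= -3·r0 → [0,-1,-1,-3]
  r2 -= -3·r0 → [0,0,3,0]
  r3 -= 2·r0 → [0,1,7,0]
  r2 -= 0·r1 → [0,0,3,0]
  r3 -= -1·r1 → [0,0,6,-3]
  r3 -= 2·r2 → [0,0,0,-3]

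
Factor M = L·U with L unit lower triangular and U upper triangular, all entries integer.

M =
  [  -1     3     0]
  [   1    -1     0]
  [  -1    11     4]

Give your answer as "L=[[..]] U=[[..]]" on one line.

  row1 -= -1·row0 → [0,2,0]
  row2 -= 1·row0 → [0,8,4]
  row2 -= 4·row1 → [0,0,4]

L=[[1,0,0],[-1,1,0],[1,4,1]] U=[[-1,3,0],[0,2,0],[0,0,4]]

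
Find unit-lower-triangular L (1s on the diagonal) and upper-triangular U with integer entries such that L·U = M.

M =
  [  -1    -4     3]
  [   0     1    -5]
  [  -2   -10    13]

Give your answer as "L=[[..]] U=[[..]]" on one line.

L=[[1,0,0],[0,1,0],[2,-2,1]] U=[[-1,-4,3],[0,1,-5],[0,0,-3]]

  R1 -= 0·R0 → [0,1,-5]
  R2 -= 2·R0 → [0,-2,7]
  R2 -= -2·R1 → [0,0,-3]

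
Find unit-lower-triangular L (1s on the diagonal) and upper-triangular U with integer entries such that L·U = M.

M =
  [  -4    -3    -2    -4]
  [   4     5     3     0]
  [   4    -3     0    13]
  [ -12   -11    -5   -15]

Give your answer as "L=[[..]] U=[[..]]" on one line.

L=[[1,0,0,0],[-1,1,0,0],[-1,-3,1,0],[3,-1,2,1]] U=[[-4,-3,-2,-4],[0,2,1,-4],[0,0,1,-3],[0,0,0,-1]]

  row1 -= -1·row0 → [0,2,1,-4]
  row2 -= -1·row0 → [0,-6,-2,9]
  row3 -= 3·row0 → [0,-2,1,-3]
  row2 -= -3·row1 → [0,0,1,-3]
  row3 -= -1·row1 → [0,0,2,-7]
  row3 -= 2·row2 → [0,0,0,-1]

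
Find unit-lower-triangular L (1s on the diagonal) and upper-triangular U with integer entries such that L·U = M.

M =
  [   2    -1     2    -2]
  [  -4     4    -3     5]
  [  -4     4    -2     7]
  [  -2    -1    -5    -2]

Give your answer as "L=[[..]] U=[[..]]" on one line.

L=[[1,0,0,0],[-2,1,0,0],[-2,1,1,0],[-1,-1,-2,1]] U=[[2,-1,2,-2],[0,2,1,1],[0,0,1,2],[0,0,0,1]]

  r1 -= -2·r0 → [0,2,1,1]
  r2 -= -2·r0 → [0,2,2,3]
  r3 -= -1·r0 → [0,-2,-3,-4]
  r2 -= 1·r1 → [0,0,1,2]
  r3 -= -1·r1 → [0,0,-2,-3]
  r3 -= -2·r2 → [0,0,0,1]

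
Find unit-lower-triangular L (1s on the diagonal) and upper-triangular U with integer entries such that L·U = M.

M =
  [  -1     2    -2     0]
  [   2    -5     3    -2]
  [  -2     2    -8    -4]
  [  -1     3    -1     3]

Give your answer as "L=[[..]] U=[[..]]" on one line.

L=[[1,0,0,0],[-2,1,0,0],[2,2,1,0],[1,-1,0,1]] U=[[-1,2,-2,0],[0,-1,-1,-2],[0,0,-2,0],[0,0,0,1]]

  row1 -= -2·row0 → [0,-1,-1,-2]
  row2 -= 2·row0 → [0,-2,-4,-4]
  row3 -= 1·row0 → [0,1,1,3]
  row2 -= 2·row1 → [0,0,-2,0]
  row3 -= -1·row1 → [0,0,0,1]
  row3 -= 0·row2 → [0,0,0,1]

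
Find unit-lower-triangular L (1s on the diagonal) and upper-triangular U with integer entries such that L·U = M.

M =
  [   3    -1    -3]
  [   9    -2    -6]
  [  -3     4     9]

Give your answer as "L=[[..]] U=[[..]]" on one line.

L=[[1,0,0],[3,1,0],[-1,3,1]] U=[[3,-1,-3],[0,1,3],[0,0,-3]]

  R1 -= 3·R0 → [0,1,3]
  R2 -= -1·R0 → [0,3,6]
  R2 -= 3·R1 → [0,0,-3]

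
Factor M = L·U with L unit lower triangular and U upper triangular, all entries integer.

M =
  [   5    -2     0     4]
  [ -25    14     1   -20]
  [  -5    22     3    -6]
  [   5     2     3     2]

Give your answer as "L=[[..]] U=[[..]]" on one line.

L=[[1,0,0,0],[-5,1,0,0],[-1,5,1,0],[1,1,-1,1]] U=[[5,-2,0,4],[0,4,1,0],[0,0,-2,-2],[0,0,0,-4]]

  R1 -= -5·R0 → [0,4,1,0]
  R2 -= -1·R0 → [0,20,3,-2]
  R3 -= 1·R0 → [0,4,3,-2]
  R2 -= 5·R1 → [0,0,-2,-2]
  R3 -= 1·R1 → [0,0,2,-2]
  R3 -= -1·R2 → [0,0,0,-4]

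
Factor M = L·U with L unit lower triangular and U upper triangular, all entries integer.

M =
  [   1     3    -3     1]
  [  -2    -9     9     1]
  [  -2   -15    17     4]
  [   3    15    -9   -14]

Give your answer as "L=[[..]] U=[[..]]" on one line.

  row1 -= -2·row0 → [0,-3,3,3]
  row2 -= -2·row0 → [0,-9,11,6]
  row3 -= 3·row0 → [0,6,0,-17]
  row2 -= 3·row1 → [0,0,2,-3]
  row3 -= -2·row1 → [0,0,6,-11]
  row3 -= 3·row2 → [0,0,0,-2]

L=[[1,0,0,0],[-2,1,0,0],[-2,3,1,0],[3,-2,3,1]] U=[[1,3,-3,1],[0,-3,3,3],[0,0,2,-3],[0,0,0,-2]]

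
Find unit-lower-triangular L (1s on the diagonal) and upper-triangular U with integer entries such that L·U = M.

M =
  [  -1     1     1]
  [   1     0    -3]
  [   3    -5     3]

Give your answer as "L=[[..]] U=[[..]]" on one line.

L=[[1,0,0],[-1,1,0],[-3,-2,1]] U=[[-1,1,1],[0,1,-2],[0,0,2]]

  r1 -= -1·r0 → [0,1,-2]
  r2 -= -3·r0 → [0,-2,6]
  r2 -= -2·r1 → [0,0,2]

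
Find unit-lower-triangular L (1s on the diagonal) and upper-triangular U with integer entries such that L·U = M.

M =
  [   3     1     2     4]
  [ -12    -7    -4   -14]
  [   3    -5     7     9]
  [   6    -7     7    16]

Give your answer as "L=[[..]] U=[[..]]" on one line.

  row1 -= -4·row0 → [0,-3,4,2]
  row2 -= 1·row0 → [0,-6,5,5]
  row3 -= 2·row0 → [0,-9,3,8]
  row2 -= 2·row1 → [0,0,-3,1]
  row3 -= 3·row1 → [0,0,-9,2]
  row3 -= 3·row2 → [0,0,0,-1]

L=[[1,0,0,0],[-4,1,0,0],[1,2,1,0],[2,3,3,1]] U=[[3,1,2,4],[0,-3,4,2],[0,0,-3,1],[0,0,0,-1]]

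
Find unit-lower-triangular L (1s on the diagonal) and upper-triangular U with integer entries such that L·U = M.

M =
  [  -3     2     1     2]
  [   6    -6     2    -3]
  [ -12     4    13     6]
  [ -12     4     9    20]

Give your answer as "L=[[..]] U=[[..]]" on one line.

L=[[1,0,0,0],[-2,1,0,0],[4,2,1,0],[4,2,-3,1]] U=[[-3,2,1,2],[0,-2,4,1],[0,0,1,-4],[0,0,0,-2]]

  R1 -= -2·R0 → [0,-2,4,1]
  R2 -= 4·R0 → [0,-4,9,-2]
  R3 -= 4·R0 → [0,-4,5,12]
  R2 -= 2·R1 → [0,0,1,-4]
  R3 -= 2·R1 → [0,0,-3,10]
  R3 -= -3·R2 → [0,0,0,-2]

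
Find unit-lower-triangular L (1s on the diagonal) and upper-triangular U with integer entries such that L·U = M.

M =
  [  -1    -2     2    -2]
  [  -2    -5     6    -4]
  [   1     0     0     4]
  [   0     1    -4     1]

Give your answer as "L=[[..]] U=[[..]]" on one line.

  R1 -= 2·R0 → [0,-1,2,0]
  R2 -= -1·R0 → [0,-2,2,2]
  R3 -= 0·R0 → [0,1,-4,1]
  R2 -= 2·R1 → [0,0,-2,2]
  R3 -= -1·R1 → [0,0,-2,1]
  R3 -= 1·R2 → [0,0,0,-1]

L=[[1,0,0,0],[2,1,0,0],[-1,2,1,0],[0,-1,1,1]] U=[[-1,-2,2,-2],[0,-1,2,0],[0,0,-2,2],[0,0,0,-1]]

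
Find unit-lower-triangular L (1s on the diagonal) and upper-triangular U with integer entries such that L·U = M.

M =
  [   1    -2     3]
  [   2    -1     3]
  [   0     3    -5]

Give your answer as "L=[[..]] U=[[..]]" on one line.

L=[[1,0,0],[2,1,0],[0,1,1]] U=[[1,-2,3],[0,3,-3],[0,0,-2]]

  r1 -= 2·r0 → [0,3,-3]
  r2 -= 0·r0 → [0,3,-5]
  r2 -= 1·r1 → [0,0,-2]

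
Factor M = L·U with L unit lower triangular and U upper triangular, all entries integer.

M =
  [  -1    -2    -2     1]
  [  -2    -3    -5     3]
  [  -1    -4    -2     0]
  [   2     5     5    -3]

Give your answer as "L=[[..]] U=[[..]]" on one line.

L=[[1,0,0,0],[2,1,0,0],[1,-2,1,0],[-2,1,-1,1]] U=[[-1,-2,-2,1],[0,1,-1,1],[0,0,-2,1],[0,0,0,-1]]

  row1 -= 2·row0 → [0,1,-1,1]
  row2 -= 1·row0 → [0,-2,0,-1]
  row3 -= -2·row0 → [0,1,1,-1]
  row2 -= -2·row1 → [0,0,-2,1]
  row3 -= 1·row1 → [0,0,2,-2]
  row3 -= -1·row2 → [0,0,0,-1]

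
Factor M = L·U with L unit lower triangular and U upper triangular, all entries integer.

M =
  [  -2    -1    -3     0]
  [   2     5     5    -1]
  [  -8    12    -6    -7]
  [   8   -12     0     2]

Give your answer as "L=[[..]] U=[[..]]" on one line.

L=[[1,0,0,0],[-1,1,0,0],[4,4,1,0],[-4,-4,2,1]] U=[[-2,-1,-3,0],[0,4,2,-1],[0,0,-2,-3],[0,0,0,4]]

  row1 -= -1·row0 → [0,4,2,-1]
  row2 -= 4·row0 → [0,16,6,-7]
  row3 -= -4·row0 → [0,-16,-12,2]
  row2 -= 4·row1 → [0,0,-2,-3]
  row3 -= -4·row1 → [0,0,-4,-2]
  row3 -= 2·row2 → [0,0,0,4]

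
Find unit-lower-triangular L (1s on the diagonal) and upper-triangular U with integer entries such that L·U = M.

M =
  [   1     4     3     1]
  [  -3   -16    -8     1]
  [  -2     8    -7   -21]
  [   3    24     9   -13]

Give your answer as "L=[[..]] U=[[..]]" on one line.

  r1 -= -3·r0 → [0,-4,1,4]
  r2 -= -2·r0 → [0,16,-1,-19]
  r3 -= 3·r0 → [0,12,0,-16]
  r2 -= -4·r1 → [0,0,3,-3]
  r3 -= -3·r1 → [0,0,3,-4]
  r3 -= 1·r2 → [0,0,0,-1]

L=[[1,0,0,0],[-3,1,0,0],[-2,-4,1,0],[3,-3,1,1]] U=[[1,4,3,1],[0,-4,1,4],[0,0,3,-3],[0,0,0,-1]]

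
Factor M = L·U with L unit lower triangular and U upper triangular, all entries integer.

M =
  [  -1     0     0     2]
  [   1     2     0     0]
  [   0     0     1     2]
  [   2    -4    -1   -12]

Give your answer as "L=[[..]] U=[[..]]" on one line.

  row1 -= -1·row0 → [0,2,0,2]
  row2 -= 0·row0 → [0,0,1,2]
  row3 -= -2·row0 → [0,-4,-1,-8]
  row2 -= 0·row1 → [0,0,1,2]
  row3 -= -2·row1 → [0,0,-1,-4]
  row3 -= -1·row2 → [0,0,0,-2]

L=[[1,0,0,0],[-1,1,0,0],[0,0,1,0],[-2,-2,-1,1]] U=[[-1,0,0,2],[0,2,0,2],[0,0,1,2],[0,0,0,-2]]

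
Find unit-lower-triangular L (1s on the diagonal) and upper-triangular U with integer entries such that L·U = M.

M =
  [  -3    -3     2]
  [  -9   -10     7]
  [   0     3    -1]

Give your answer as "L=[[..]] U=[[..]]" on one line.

  r1 -= 3·r0 → [0,-1,1]
  r2 -= 0·r0 → [0,3,-1]
  r2 -= -3·r1 → [0,0,2]

L=[[1,0,0],[3,1,0],[0,-3,1]] U=[[-3,-3,2],[0,-1,1],[0,0,2]]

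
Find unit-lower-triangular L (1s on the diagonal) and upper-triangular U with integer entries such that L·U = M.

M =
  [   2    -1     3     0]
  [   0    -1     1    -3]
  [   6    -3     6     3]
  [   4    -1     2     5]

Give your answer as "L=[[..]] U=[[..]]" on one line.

  r1 -= 0·r0 → [0,-1,1,-3]
  r2 -= 3·r0 → [0,0,-3,3]
  r3 -= 2·r0 → [0,1,-4,5]
  r2 -= 0·r1 → [0,0,-3,3]
  r3 -= -1·r1 → [0,0,-3,2]
  r3 -= 1·r2 → [0,0,0,-1]

L=[[1,0,0,0],[0,1,0,0],[3,0,1,0],[2,-1,1,1]] U=[[2,-1,3,0],[0,-1,1,-3],[0,0,-3,3],[0,0,0,-1]]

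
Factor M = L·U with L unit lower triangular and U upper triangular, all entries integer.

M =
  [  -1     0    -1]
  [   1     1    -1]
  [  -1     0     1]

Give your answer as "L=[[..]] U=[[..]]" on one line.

  row1 -= -1·row0 → [0,1,-2]
  row2 -= 1·row0 → [0,0,2]
  row2 -= 0·row1 → [0,0,2]

L=[[1,0,0],[-1,1,0],[1,0,1]] U=[[-1,0,-1],[0,1,-2],[0,0,2]]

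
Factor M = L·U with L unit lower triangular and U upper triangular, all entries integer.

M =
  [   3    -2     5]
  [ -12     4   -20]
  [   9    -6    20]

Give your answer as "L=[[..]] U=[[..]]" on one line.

  R1 -= -4·R0 → [0,-4,0]
  R2 -= 3·R0 → [0,0,5]
  R2 -= 0·R1 → [0,0,5]

L=[[1,0,0],[-4,1,0],[3,0,1]] U=[[3,-2,5],[0,-4,0],[0,0,5]]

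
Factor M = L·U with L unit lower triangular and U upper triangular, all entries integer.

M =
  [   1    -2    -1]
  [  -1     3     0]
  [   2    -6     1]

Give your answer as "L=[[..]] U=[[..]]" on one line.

  R1 -= -1·R0 → [0,1,-1]
  R2 -= 2·R0 → [0,-2,3]
  R2 -= -2·R1 → [0,0,1]

L=[[1,0,0],[-1,1,0],[2,-2,1]] U=[[1,-2,-1],[0,1,-1],[0,0,1]]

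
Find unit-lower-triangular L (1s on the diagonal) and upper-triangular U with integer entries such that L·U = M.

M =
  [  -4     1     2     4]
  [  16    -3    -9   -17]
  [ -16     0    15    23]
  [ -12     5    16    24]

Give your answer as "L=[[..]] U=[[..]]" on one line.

  R1 -= -4·R0 → [0,1,-1,-1]
  R2 -= 4·R0 → [0,-4,7,7]
  R3 -= 3·R0 → [0,2,10,12]
  R2 -= -4·R1 → [0,0,3,3]
  R3 -= 2·R1 → [0,0,12,14]
  R3 -= 4·R2 → [0,0,0,2]

L=[[1,0,0,0],[-4,1,0,0],[4,-4,1,0],[3,2,4,1]] U=[[-4,1,2,4],[0,1,-1,-1],[0,0,3,3],[0,0,0,2]]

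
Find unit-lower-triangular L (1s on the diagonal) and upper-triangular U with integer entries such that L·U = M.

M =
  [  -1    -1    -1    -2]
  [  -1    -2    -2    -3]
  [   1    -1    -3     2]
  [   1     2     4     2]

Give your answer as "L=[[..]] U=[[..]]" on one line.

L=[[1,0,0,0],[1,1,0,0],[-1,2,1,0],[-1,-1,-1,1]] U=[[-1,-1,-1,-2],[0,-1,-1,-1],[0,0,-2,2],[0,0,0,1]]

  r1 -= 1·r0 → [0,-1,-1,-1]
  r2 -= -1·r0 → [0,-2,-4,0]
  r3 -= -1·r0 → [0,1,3,0]
  r2 -= 2·r1 → [0,0,-2,2]
  r3 -= -1·r1 → [0,0,2,-1]
  r3 -= -1·r2 → [0,0,0,1]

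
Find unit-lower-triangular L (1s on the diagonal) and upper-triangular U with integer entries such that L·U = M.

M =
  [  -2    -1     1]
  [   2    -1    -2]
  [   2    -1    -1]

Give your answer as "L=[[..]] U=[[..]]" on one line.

  R1 -= -1·R0 → [0,-2,-1]
  R2 -= -1·R0 → [0,-2,0]
  R2 -= 1·R1 → [0,0,1]

L=[[1,0,0],[-1,1,0],[-1,1,1]] U=[[-2,-1,1],[0,-2,-1],[0,0,1]]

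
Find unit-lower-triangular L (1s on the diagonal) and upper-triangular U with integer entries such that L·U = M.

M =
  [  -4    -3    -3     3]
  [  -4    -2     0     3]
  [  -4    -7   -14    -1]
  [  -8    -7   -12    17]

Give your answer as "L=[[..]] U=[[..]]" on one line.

  r1 -= 1·r0 → [0,1,3,0]
  r2 -= 1·r0 → [0,-4,-11,-4]
  r3 -= 2·r0 → [0,-1,-6,11]
  r2 -= -4·r1 → [0,0,1,-4]
  r3 -= -1·r1 → [0,0,-3,11]
  r3 -= -3·r2 → [0,0,0,-1]

L=[[1,0,0,0],[1,1,0,0],[1,-4,1,0],[2,-1,-3,1]] U=[[-4,-3,-3,3],[0,1,3,0],[0,0,1,-4],[0,0,0,-1]]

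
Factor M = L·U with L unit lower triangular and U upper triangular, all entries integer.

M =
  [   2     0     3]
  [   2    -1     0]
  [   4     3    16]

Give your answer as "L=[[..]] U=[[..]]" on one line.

  R1 -= 1·R0 → [0,-1,-3]
  R2 -= 2·R0 → [0,3,10]
  R2 -= -3·R1 → [0,0,1]

L=[[1,0,0],[1,1,0],[2,-3,1]] U=[[2,0,3],[0,-1,-3],[0,0,1]]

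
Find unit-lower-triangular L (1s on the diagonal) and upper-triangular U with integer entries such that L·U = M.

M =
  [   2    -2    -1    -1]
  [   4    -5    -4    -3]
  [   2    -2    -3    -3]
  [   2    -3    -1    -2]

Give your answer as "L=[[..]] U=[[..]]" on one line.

  R1 -= 2·R0 → [0,-1,-2,-1]
  R2 -= 1·R0 → [0,0,-2,-2]
  R3 -= 1·R0 → [0,-1,0,-1]
  R2 -= 0·R1 → [0,0,-2,-2]
  R3 -= 1·R1 → [0,0,2,0]
  R3 -= -1·R2 → [0,0,0,-2]

L=[[1,0,0,0],[2,1,0,0],[1,0,1,0],[1,1,-1,1]] U=[[2,-2,-1,-1],[0,-1,-2,-1],[0,0,-2,-2],[0,0,0,-2]]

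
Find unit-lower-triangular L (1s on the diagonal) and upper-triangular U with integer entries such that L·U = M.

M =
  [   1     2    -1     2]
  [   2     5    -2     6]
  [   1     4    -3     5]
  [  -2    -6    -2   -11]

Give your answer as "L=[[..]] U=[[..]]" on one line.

  row1 -= 2·row0 → [0,1,0,2]
  row2 -= 1·row0 → [0,2,-2,3]
  row3 -= -2·row0 → [0,-2,-4,-7]
  row2 -= 2·row1 → [0,0,-2,-1]
  row3 -= -2·row1 → [0,0,-4,-3]
  row3 -= 2·row2 → [0,0,0,-1]

L=[[1,0,0,0],[2,1,0,0],[1,2,1,0],[-2,-2,2,1]] U=[[1,2,-1,2],[0,1,0,2],[0,0,-2,-1],[0,0,0,-1]]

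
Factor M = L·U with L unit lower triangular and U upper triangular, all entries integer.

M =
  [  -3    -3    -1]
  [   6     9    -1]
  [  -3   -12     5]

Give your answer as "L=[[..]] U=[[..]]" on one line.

  R1 -= -2·R0 → [0,3,-3]
  R2 -= 1·R0 → [0,-9,6]
  R2 -= -3·R1 → [0,0,-3]

L=[[1,0,0],[-2,1,0],[1,-3,1]] U=[[-3,-3,-1],[0,3,-3],[0,0,-3]]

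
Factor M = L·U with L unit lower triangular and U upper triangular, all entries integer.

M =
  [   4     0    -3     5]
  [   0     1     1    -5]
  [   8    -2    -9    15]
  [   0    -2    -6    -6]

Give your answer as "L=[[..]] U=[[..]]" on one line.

  r1 -= 0·r0 → [0,1,1,-5]
  r2 -= 2·r0 → [0,-2,-3,5]
  r3 -= 0·r0 → [0,-2,-6,-6]
  r2 -= -2·r1 → [0,0,-1,-5]
  r3 -= -2·r1 → [0,0,-4,-16]
  r3 -= 4·r2 → [0,0,0,4]

L=[[1,0,0,0],[0,1,0,0],[2,-2,1,0],[0,-2,4,1]] U=[[4,0,-3,5],[0,1,1,-5],[0,0,-1,-5],[0,0,0,4]]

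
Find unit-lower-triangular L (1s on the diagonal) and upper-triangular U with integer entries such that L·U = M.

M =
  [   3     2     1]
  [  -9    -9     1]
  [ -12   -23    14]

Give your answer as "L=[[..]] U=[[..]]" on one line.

L=[[1,0,0],[-3,1,0],[-4,5,1]] U=[[3,2,1],[0,-3,4],[0,0,-2]]

  R1 -= -3·R0 → [0,-3,4]
  R2 -= -4·R0 → [0,-15,18]
  R2 -= 5·R1 → [0,0,-2]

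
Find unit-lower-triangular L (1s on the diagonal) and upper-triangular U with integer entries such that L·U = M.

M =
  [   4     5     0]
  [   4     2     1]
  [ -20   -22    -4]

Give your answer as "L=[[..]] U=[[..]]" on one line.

L=[[1,0,0],[1,1,0],[-5,-1,1]] U=[[4,5,0],[0,-3,1],[0,0,-3]]

  row1 -= 1·row0 → [0,-3,1]
  row2 -= -5·row0 → [0,3,-4]
  row2 -= -1·row1 → [0,0,-3]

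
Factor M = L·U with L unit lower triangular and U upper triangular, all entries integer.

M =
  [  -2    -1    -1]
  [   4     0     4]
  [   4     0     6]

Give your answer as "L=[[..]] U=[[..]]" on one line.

  R1 -= -2·R0 → [0,-2,2]
  R2 -= -2·R0 → [0,-2,4]
  R2 -= 1·R1 → [0,0,2]

L=[[1,0,0],[-2,1,0],[-2,1,1]] U=[[-2,-1,-1],[0,-2,2],[0,0,2]]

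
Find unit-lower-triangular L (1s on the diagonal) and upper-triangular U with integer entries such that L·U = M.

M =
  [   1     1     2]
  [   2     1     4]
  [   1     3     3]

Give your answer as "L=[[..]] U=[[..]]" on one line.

  r1 -= 2·r0 → [0,-1,0]
  r2 -= 1·r0 → [0,2,1]
  r2 -= -2·r1 → [0,0,1]

L=[[1,0,0],[2,1,0],[1,-2,1]] U=[[1,1,2],[0,-1,0],[0,0,1]]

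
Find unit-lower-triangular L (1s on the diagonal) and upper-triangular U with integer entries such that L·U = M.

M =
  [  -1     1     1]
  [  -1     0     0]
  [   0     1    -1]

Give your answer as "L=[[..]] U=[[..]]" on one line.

  R1 -= 1·R0 → [0,-1,-1]
  R2 -= 0·R0 → [0,1,-1]
  R2 -= -1·R1 → [0,0,-2]

L=[[1,0,0],[1,1,0],[0,-1,1]] U=[[-1,1,1],[0,-1,-1],[0,0,-2]]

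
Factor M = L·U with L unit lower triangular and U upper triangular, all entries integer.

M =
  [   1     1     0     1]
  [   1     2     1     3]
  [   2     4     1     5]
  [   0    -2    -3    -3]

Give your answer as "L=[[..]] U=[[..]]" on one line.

L=[[1,0,0,0],[1,1,0,0],[2,2,1,0],[0,-2,1,1]] U=[[1,1,0,1],[0,1,1,2],[0,0,-1,-1],[0,0,0,2]]

  row1 -= 1·row0 → [0,1,1,2]
  row2 -= 2·row0 → [0,2,1,3]
  row3 -= 0·row0 → [0,-2,-3,-3]
  row2 -= 2·row1 → [0,0,-1,-1]
  row3 -= -2·row1 → [0,0,-1,1]
  row3 -= 1·row2 → [0,0,0,2]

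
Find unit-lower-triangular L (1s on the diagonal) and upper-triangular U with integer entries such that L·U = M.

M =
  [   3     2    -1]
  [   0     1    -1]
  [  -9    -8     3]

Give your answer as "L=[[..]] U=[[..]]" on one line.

  row1 -= 0·row0 → [0,1,-1]
  row2 -= -3·row0 → [0,-2,0]
  row2 -= -2·row1 → [0,0,-2]

L=[[1,0,0],[0,1,0],[-3,-2,1]] U=[[3,2,-1],[0,1,-1],[0,0,-2]]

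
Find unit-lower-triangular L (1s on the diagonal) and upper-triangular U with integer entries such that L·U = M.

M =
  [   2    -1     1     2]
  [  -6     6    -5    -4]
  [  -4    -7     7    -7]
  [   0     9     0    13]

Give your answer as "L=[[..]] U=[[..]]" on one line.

L=[[1,0,0,0],[-3,1,0,0],[-2,-3,1,0],[0,3,2,1]] U=[[2,-1,1,2],[0,3,-2,2],[0,0,3,3],[0,0,0,1]]

  row1 -= -3·row0 → [0,3,-2,2]
  row2 -= -2·row0 → [0,-9,9,-3]
  row3 -= 0·row0 → [0,9,0,13]
  row2 -= -3·row1 → [0,0,3,3]
  row3 -= 3·row1 → [0,0,6,7]
  row3 -= 2·row2 → [0,0,0,1]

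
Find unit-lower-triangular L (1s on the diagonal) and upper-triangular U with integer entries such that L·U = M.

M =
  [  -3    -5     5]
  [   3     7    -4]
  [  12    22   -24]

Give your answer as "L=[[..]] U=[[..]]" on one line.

  R1 -= -1·R0 → [0,2,1]
  R2 -= -4·R0 → [0,2,-4]
  R2 -= 1·R1 → [0,0,-5]

L=[[1,0,0],[-1,1,0],[-4,1,1]] U=[[-3,-5,5],[0,2,1],[0,0,-5]]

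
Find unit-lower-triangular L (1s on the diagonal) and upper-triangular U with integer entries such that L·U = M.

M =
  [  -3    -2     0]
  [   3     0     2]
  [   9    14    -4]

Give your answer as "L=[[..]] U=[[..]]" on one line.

L=[[1,0,0],[-1,1,0],[-3,-4,1]] U=[[-3,-2,0],[0,-2,2],[0,0,4]]

  R1 -= -1·R0 → [0,-2,2]
  R2 -= -3·R0 → [0,8,-4]
  R2 -= -4·R1 → [0,0,4]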